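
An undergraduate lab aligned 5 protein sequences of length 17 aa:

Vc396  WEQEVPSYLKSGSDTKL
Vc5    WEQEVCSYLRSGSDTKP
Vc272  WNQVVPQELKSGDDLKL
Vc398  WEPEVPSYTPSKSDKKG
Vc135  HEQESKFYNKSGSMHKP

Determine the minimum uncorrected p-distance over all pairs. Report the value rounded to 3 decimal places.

0.176

Pairwise Hamming distances:
  Vc396 vs Vc5: 3
  Vc396 vs Vc272: 6
  Vc396 vs Vc398: 6
  Vc396 vs Vc135: 8
  Vc5 vs Vc272: 9
  Vc5 vs Vc398: 7
  Vc5 vs Vc135: 8
  Vc272 vs Vc398: 11
  Vc272 vs Vc135: 12
  Vc398 vs Vc135: 11
The smallest is 3 mismatches, between Vc396 and Vc5; p = 3/17 = 0.176.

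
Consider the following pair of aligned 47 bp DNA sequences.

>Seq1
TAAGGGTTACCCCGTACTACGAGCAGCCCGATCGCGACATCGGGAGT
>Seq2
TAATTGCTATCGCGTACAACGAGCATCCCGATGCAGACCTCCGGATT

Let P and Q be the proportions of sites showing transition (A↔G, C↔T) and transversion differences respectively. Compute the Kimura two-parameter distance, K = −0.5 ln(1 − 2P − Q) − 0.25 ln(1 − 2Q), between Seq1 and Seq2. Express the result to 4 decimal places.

The sequences differ at positions 4 (G/T, transversion), 5 (G/T, transversion), 7 (T/C, transition), 10 (C/T, transition), 12 (C/G, transversion), 18 (T/A, transversion), 26 (G/T, transversion), 33 (C/G, transversion), 34 (G/C, transversion), 35 (C/A, transversion), 39 (A/C, transversion), 42 (G/C, transversion), 46 (G/T, transversion).
Of the 13 differences, 2 transitions and 11 transversions over 47 sites: P = 2/47 = 0.042553, Q = 11/47 = 0.234043.
d = −0.5·ln(0.680851) − 0.25·ln(0.531914) = −0.5·(-0.384412) − 0.25·(-0.631273) = 0.3500.

0.3500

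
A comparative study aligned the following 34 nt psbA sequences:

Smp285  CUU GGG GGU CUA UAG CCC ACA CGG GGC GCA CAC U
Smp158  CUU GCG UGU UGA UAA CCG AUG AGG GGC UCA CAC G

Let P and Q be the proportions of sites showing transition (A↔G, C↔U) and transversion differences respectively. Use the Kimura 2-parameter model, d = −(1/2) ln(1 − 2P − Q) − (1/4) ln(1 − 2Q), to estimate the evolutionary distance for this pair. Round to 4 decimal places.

Mismatches occur at site 5 (G/C, transversion), site 7 (G/U, transversion), site 10 (C/U, transition), site 11 (U/G, transversion), site 15 (G/A, transition), site 18 (C/G, transversion), site 20 (C/U, transition), site 21 (A/G, transition), site 22 (C/A, transversion), site 28 (G/U, transversion), site 34 (U/G, transversion).
Of the 11 differences, 4 transitions and 7 transversions over 34 sites: P = 4/34 = 0.117647, Q = 7/34 = 0.205882.
d = −0.5·ln(0.558824) − 0.25·ln(0.588236) = −0.5·(-0.581921) − 0.25·(-0.530627) = 0.4236.

0.4236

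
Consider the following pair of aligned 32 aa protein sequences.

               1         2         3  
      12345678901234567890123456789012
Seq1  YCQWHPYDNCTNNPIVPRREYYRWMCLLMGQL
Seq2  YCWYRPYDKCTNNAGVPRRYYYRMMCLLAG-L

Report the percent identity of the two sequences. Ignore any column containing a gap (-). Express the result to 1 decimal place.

Excluding the 1 gap column leaves 31 comparable sites.
The sequences differ at positions 3 (Q/W), 4 (W/Y), 5 (H/R), 9 (N/K), 14 (P/A), 15 (I/G), 20 (E/Y), 24 (W/M), 29 (M/A).
22 of the 31 comparable sites match, so the percent identity is 22/31 × 100 = 71.0%.

71.0%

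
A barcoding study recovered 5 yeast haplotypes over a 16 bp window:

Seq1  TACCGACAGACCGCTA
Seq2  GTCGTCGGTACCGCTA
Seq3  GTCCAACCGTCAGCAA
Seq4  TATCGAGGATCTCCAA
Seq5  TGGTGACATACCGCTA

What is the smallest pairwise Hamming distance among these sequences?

Pairwise Hamming distances:
  Seq1 vs Seq2: 8
  Seq1 vs Seq3: 7
  Seq1 vs Seq4: 8
  Seq1 vs Seq5: 4
  Seq2 vs Seq3: 9
  Seq2 vs Seq4: 11
  Seq2 vs Seq5: 8
  Seq3 vs Seq4: 9
  Seq3 vs Seq5: 10
  Seq4 vs Seq5: 10
The smallest is 4, between Seq1 and Seq5.

4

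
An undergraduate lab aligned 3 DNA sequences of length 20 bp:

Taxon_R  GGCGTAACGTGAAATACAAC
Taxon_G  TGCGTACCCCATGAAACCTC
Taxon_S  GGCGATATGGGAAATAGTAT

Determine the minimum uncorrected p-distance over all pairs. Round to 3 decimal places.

0.350

Pairwise Hamming distances:
  Taxon_R vs Taxon_G: 10
  Taxon_R vs Taxon_S: 7
  Taxon_G vs Taxon_S: 15
The smallest is 7 mismatches, between Taxon_R and Taxon_S; p = 7/20 = 0.350.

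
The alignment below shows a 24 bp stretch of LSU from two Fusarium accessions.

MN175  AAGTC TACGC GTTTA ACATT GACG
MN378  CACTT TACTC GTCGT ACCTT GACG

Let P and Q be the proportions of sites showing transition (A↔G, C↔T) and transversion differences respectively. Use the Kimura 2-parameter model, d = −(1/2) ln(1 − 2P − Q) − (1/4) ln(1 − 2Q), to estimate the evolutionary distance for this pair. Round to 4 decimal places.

0.4428

Mismatches occur at site 1 (A/C, transversion), site 3 (G/C, transversion), site 5 (C/T, transition), site 9 (G/T, transversion), site 13 (T/C, transition), site 14 (T/G, transversion), site 15 (A/T, transversion), site 18 (A/C, transversion).
Of the 8 differences, 2 transitions and 6 transversions over 24 sites: P = 2/24 = 0.083333, Q = 6/24 = 0.250000.
d = −0.5·ln(0.583334) − 0.25·ln(0.500000) = −0.5·(-0.538995) − 0.25·(-0.693147) = 0.4428.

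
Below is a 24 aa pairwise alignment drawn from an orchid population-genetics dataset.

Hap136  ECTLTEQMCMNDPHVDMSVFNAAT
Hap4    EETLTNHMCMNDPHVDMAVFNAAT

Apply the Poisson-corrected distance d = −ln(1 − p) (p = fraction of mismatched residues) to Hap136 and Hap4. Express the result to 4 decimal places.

0.1823

Mismatches occur at site 2 (C↔E), site 6 (E↔N), site 7 (Q↔H), site 18 (S↔A).
p = 4/24 = 0.166667.
d = −ln(1 − 0.166667) = −ln(0.833333) = 0.1823.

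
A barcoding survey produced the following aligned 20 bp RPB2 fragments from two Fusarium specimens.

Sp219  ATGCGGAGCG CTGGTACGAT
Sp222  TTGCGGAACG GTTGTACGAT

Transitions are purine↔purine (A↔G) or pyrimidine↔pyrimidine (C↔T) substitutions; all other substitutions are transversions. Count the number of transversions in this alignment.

3

Mismatches occur at site 1 (A↔T, transversion), site 8 (G↔A, transition), site 11 (C↔G, transversion), site 13 (G↔T, transversion).
Of the 4 differences, 1 transition and 3 transversions, so the answer is 3.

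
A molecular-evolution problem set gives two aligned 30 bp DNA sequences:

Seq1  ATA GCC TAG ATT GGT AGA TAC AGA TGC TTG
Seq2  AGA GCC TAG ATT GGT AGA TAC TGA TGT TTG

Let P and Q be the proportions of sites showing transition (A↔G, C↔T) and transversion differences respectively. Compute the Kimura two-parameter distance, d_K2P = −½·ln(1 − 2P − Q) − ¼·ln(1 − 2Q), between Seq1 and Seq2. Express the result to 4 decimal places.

Mismatches occur at site 2 (T/G, transversion), site 22 (A/T, transversion), site 27 (C/T, transition).
Of the 3 differences, 1 transition and 2 transversions over 30 sites: P = 1/30 = 0.033333, Q = 2/30 = 0.066667.
d = −0.5·ln(0.866667) − 0.25·ln(0.866666) = −0.5·(-0.143100) − 0.25·(-0.143102) = 0.1073.

0.1073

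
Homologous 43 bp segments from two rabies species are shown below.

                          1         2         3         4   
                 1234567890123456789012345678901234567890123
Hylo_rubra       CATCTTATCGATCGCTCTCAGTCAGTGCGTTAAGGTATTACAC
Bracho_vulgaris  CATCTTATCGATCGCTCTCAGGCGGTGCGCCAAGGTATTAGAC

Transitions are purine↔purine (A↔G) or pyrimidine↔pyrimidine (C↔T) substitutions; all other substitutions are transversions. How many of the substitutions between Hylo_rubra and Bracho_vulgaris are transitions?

3

Differing sites — 22:T/G (Tv); 24:A/G (Ti); 30:T/C (Ti); 31:T/C (Ti); 41:C/G (Tv).
Of the 5 differences, 3 transitions and 2 transversions, so the answer is 3.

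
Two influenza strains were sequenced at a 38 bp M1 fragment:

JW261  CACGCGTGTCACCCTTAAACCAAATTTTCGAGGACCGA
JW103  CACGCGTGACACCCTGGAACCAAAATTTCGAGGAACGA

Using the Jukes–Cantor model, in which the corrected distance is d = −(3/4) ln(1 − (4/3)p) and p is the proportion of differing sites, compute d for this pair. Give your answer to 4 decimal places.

0.1447

Differing sites — 9:T/A; 16:T/G; 17:A/G; 25:T/A; 35:C/A.
p = 5/38 = 0.131579.
d = −0.75 · ln(1 − (4/3)·0.131579) = −0.75 · ln(0.824561) = −0.75 · (-0.192904) = 0.1447.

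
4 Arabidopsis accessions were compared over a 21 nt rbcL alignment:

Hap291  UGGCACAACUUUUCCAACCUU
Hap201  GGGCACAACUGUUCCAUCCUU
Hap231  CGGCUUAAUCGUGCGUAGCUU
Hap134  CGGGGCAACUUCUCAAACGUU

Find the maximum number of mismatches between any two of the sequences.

Pairwise Hamming distances:
  Hap291 vs Hap201: 3
  Hap291 vs Hap231: 10
  Hap291 vs Hap134: 6
  Hap201 vs Hap231: 10
  Hap201 vs Hap134: 8
  Hap231 vs Hap134: 12
The largest is 12, between Hap231 and Hap134.

12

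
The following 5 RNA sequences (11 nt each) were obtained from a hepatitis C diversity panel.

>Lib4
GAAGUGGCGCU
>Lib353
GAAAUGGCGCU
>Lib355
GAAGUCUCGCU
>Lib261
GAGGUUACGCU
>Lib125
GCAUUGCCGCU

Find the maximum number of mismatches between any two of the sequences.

5

Pairwise Hamming distances:
  Lib4 vs Lib353: 1
  Lib4 vs Lib355: 2
  Lib4 vs Lib261: 3
  Lib4 vs Lib125: 3
  Lib353 vs Lib355: 3
  Lib353 vs Lib261: 4
  Lib353 vs Lib125: 3
  Lib355 vs Lib261: 3
  Lib355 vs Lib125: 4
  Lib261 vs Lib125: 5
The largest is 5, between Lib261 and Lib125.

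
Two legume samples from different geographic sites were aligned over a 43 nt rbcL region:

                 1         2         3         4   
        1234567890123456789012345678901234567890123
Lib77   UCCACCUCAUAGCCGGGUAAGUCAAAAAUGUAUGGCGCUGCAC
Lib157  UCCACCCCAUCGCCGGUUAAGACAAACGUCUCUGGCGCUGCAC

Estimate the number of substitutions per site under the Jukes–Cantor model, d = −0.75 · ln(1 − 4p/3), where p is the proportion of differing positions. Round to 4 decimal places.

The sequences differ at positions 7 (U/C), 11 (A/C), 17 (G/U), 22 (U/A), 27 (A/C), 28 (A/G), 30 (G/C), 32 (A/C).
p = 8/43 = 0.186047.
d = −0.75 · ln(1 − (4/3)·0.186047) = −0.75 · ln(0.751937) = −0.75 · (-0.285103) = 0.2138.

0.2138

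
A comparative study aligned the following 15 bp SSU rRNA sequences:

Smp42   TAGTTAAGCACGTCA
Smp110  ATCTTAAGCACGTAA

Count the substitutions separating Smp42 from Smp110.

4

Mismatches occur at site 1 (T/A), site 2 (A/T), site 3 (G/C), site 14 (C/A).
That gives 4 mismatches out of 15 aligned sites, so the Hamming distance is 4.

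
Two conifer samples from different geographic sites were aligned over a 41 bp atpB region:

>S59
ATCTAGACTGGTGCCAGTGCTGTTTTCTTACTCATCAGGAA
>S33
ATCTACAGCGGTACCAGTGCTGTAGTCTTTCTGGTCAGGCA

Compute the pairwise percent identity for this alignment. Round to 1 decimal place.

75.6%

Differing sites — 6:G/C; 8:C/G; 9:T/C; 13:G/A; 24:T/A; 25:T/G; 30:A/T; 33:C/G; 34:A/G; 40:A/C.
31 of the 41 sites match, so the percent identity is 31/41 × 100 = 75.6%.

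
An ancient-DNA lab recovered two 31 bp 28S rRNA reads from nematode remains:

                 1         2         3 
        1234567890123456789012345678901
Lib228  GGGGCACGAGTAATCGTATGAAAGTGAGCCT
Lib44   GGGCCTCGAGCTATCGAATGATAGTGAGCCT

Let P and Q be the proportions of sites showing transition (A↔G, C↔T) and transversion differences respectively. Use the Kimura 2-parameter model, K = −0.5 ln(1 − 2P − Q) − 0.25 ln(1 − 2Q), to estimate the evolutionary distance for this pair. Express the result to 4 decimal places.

0.2253

The sequences differ at positions 4 (G/C, transversion), 6 (A/T, transversion), 11 (T/C, transition), 12 (A/T, transversion), 17 (T/A, transversion), 22 (A/T, transversion).
Of the 6 differences, 1 transition and 5 transversions over 31 sites: P = 1/31 = 0.032258, Q = 5/31 = 0.161290.
d = −0.5·ln(0.774194) − 0.25·ln(0.677420) = −0.5·(-0.255933) − 0.25·(-0.389464) = 0.2253.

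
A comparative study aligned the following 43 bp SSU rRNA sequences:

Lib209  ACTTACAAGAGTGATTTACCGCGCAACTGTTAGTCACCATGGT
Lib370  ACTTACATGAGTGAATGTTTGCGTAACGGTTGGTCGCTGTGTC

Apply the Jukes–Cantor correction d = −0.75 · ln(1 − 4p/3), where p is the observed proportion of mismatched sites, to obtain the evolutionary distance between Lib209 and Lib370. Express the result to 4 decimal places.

0.4270

Mismatches occur at site 8 (A/T), site 15 (T/A), site 17 (T/G), site 18 (A/T), site 19 (C/T), site 20 (C/T), site 24 (C/T), site 28 (T/G), site 32 (A/G), site 36 (A/G), site 38 (C/T), site 39 (A/G), site 42 (G/T), site 43 (T/C).
p = 14/43 = 0.325581.
d = −0.75 · ln(1 − (4/3)·0.325581) = −0.75 · ln(0.565892) = −0.75 · (-0.569352) = 0.4270.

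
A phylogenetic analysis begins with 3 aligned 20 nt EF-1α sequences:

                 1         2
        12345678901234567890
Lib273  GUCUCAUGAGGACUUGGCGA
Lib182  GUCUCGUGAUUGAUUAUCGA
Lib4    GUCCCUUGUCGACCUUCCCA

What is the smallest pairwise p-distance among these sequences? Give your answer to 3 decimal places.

0.350

Pairwise Hamming distances:
  Lib273 vs Lib182: 7
  Lib273 vs Lib4: 8
  Lib182 vs Lib4: 11
The smallest is 7 mismatches, between Lib273 and Lib182; p = 7/20 = 0.350.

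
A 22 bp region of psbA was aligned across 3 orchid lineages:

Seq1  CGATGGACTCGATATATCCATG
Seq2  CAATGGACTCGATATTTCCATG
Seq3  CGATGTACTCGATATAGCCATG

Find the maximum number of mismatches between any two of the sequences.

4

Pairwise Hamming distances:
  Seq1 vs Seq2: 2
  Seq1 vs Seq3: 2
  Seq2 vs Seq3: 4
The largest is 4, between Seq2 and Seq3.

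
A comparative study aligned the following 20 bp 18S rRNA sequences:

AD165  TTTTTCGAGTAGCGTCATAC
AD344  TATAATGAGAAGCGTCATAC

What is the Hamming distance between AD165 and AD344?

5

Differing sites — 2:T/A; 4:T/A; 5:T/A; 6:C/T; 10:T/A.
That gives 5 mismatches out of 20 aligned sites, so the Hamming distance is 5.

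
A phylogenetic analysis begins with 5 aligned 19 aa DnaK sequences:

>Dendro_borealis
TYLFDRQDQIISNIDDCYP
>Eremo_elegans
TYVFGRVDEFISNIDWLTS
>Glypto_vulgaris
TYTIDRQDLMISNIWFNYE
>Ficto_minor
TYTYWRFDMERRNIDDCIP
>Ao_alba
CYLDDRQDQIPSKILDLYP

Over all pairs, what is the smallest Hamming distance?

Pairwise Hamming distances:
  Dendro_borealis vs Eremo_elegans: 9
  Dendro_borealis vs Glypto_vulgaris: 8
  Dendro_borealis vs Ficto_minor: 9
  Dendro_borealis vs Ao_alba: 6
  Eremo_elegans vs Glypto_vulgaris: 11
  Eremo_elegans vs Ficto_minor: 12
  Eremo_elegans vs Ao_alba: 13
  Glypto_vulgaris vs Ficto_minor: 12
  Glypto_vulgaris vs Ao_alba: 11
  Ficto_minor vs Ao_alba: 13
The smallest is 6, between Dendro_borealis and Ao_alba.

6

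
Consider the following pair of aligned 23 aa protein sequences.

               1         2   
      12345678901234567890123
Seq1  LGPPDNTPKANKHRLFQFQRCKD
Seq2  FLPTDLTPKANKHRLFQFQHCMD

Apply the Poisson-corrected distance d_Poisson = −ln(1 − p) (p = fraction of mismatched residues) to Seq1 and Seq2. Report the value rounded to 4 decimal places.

0.3023

Mismatches occur at site 1 (L→F), site 2 (G→L), site 4 (P→T), site 6 (N→L), site 20 (R→H), site 22 (K→M).
p = 6/23 = 0.260870.
d = −ln(1 − 0.260870) = −ln(0.739130) = 0.3023.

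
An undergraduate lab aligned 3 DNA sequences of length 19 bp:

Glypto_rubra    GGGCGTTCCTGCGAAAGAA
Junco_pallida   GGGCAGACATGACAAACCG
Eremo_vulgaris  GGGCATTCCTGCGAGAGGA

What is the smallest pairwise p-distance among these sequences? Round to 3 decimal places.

Pairwise Hamming distances:
  Glypto_rubra vs Junco_pallida: 9
  Glypto_rubra vs Eremo_vulgaris: 3
  Junco_pallida vs Eremo_vulgaris: 9
The smallest is 3 mismatches, between Glypto_rubra and Eremo_vulgaris; p = 3/19 = 0.158.

0.158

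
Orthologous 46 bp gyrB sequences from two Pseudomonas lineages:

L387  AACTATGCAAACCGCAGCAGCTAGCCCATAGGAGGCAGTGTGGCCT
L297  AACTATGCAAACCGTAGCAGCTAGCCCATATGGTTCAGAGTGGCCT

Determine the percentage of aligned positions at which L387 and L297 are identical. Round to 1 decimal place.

Mismatches occur at site 15 (C/T), site 31 (G/T), site 33 (A/G), site 34 (G/T), site 35 (G/T), site 39 (T/A).
40 of the 46 sites match, so the percent identity is 40/46 × 100 = 87.0%.

87.0%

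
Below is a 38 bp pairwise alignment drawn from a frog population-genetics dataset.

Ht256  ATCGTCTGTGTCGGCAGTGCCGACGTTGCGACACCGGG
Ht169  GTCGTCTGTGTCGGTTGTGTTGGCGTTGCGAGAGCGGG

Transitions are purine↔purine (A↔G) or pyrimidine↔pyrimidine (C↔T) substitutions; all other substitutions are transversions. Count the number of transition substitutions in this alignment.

5

The sequences differ at positions 1 (A/G, transition), 15 (C/T, transition), 16 (A/T, transversion), 20 (C/T, transition), 21 (C/T, transition), 23 (A/G, transition), 32 (C/G, transversion), 34 (C/G, transversion).
Of the 8 differences, 5 transitions and 3 transversions, so the answer is 5.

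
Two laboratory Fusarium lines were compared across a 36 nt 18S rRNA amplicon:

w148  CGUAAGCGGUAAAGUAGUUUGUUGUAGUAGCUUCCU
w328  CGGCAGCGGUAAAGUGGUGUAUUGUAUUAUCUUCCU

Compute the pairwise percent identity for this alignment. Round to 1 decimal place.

Mismatches occur at site 3 (U/G), site 4 (A/C), site 16 (A/G), site 19 (U/G), site 21 (G/A), site 27 (G/U), site 30 (G/U).
29 of the 36 sites match, so the percent identity is 29/36 × 100 = 80.6%.

80.6%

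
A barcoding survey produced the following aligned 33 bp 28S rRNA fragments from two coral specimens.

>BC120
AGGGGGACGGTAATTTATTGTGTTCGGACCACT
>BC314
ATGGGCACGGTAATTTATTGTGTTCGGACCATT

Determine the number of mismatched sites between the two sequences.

Mismatches occur at site 2 (G↔T), site 6 (G↔C), site 32 (C↔T).
That gives 3 mismatches out of 33 aligned sites, so the Hamming distance is 3.

3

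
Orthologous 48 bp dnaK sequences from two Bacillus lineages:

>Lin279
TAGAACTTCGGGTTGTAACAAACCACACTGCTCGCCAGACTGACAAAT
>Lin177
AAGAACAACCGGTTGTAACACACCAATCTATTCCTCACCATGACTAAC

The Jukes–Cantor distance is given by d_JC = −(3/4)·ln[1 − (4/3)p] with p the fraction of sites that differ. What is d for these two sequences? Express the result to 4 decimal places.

Mismatches occur at site 1 (T→A), site 7 (T→A), site 8 (T→A), site 10 (G→C), site 21 (A→C), site 26 (C→A), site 27 (A→T), site 30 (G→A), site 31 (C→T), site 34 (G→C), site 35 (C→T), site 38 (G→C), site 39 (A→C), site 40 (C→A), site 45 (A→T), site 48 (T→C).
p = 16/48 = 0.333333.
d = −0.75 · ln(1 − (4/3)·0.333333) = −0.75 · ln(0.555556) = −0.75 · (-0.587786) = 0.4408.

0.4408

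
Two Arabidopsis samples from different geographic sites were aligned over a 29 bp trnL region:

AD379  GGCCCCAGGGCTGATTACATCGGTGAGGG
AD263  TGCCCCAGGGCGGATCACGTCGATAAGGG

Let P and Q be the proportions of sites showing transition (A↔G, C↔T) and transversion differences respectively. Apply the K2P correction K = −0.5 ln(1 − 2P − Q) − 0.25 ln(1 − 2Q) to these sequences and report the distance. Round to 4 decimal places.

0.2485

The sequences differ at positions 1 (G/T, transversion), 12 (T/G, transversion), 16 (T/C, transition), 19 (A/G, transition), 23 (G/A, transition), 25 (G/A, transition).
Of the 6 differences, 4 transitions and 2 transversions over 29 sites: P = 4/29 = 0.137931, Q = 2/29 = 0.068966.
d = −0.5·ln(0.655172) − 0.25·ln(0.862068) = −0.5·(-0.422857) − 0.25·(-0.148421) = 0.2485.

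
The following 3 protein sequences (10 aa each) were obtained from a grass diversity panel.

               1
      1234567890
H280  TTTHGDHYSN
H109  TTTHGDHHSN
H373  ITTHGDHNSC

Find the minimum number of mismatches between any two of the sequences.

1

Pairwise Hamming distances:
  H280 vs H109: 1
  H280 vs H373: 3
  H109 vs H373: 3
The smallest is 1, between H280 and H109.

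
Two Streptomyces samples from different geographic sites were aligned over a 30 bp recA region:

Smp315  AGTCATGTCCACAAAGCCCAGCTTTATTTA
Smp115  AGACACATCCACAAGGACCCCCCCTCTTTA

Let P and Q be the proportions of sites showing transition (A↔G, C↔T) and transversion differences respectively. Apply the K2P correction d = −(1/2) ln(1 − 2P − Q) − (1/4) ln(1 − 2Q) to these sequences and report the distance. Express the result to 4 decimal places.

0.4479

The sequences differ at positions 3 (T/A, transversion), 6 (T/C, transition), 7 (G/A, transition), 15 (A/G, transition), 17 (C/A, transversion), 20 (A/C, transversion), 21 (G/C, transversion), 23 (T/C, transition), 24 (T/C, transition), 26 (A/C, transversion).
Of the 10 differences, 5 transitions and 5 transversions over 30 sites: P = 5/30 = 0.166667, Q = 5/30 = 0.166667.
d = −0.5·ln(0.499999) − 0.25·ln(0.666666) = −0.5·(-0.693149) − 0.25·(-0.405466) = 0.4479.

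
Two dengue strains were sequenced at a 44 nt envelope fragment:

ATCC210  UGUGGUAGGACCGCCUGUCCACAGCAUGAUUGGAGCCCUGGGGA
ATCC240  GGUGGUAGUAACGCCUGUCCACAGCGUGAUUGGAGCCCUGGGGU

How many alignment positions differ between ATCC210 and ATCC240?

Differing sites — 1:U/G; 9:G/U; 11:C/A; 26:A/G; 44:A/U.
That gives 5 mismatches out of 44 aligned sites, so the Hamming distance is 5.

5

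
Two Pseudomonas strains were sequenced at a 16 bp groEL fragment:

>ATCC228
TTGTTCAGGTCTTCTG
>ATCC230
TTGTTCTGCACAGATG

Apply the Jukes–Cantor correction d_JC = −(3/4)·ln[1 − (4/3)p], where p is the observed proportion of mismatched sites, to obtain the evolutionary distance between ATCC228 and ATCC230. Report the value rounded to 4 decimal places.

Mismatches occur at site 7 (A↔T), site 9 (G↔C), site 10 (T↔A), site 12 (T↔A), site 13 (T↔G), site 14 (C↔A).
p = 6/16 = 0.375000.
d = −0.75 · ln(1 − (4/3)·0.375000) = −0.75 · ln(0.500000) = −0.75 · (-0.693147) = 0.5199.

0.5199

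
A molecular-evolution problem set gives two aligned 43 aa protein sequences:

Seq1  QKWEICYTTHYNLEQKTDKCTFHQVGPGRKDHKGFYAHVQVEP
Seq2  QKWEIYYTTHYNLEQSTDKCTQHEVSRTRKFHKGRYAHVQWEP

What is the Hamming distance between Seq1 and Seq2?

Mismatches occur at site 6 (C/Y), site 16 (K/S), site 22 (F/Q), site 24 (Q/E), site 26 (G/S), site 27 (P/R), site 28 (G/T), site 31 (D/F), site 35 (F/R), site 41 (V/W).
That gives 10 mismatches out of 43 aligned sites, so the Hamming distance is 10.

10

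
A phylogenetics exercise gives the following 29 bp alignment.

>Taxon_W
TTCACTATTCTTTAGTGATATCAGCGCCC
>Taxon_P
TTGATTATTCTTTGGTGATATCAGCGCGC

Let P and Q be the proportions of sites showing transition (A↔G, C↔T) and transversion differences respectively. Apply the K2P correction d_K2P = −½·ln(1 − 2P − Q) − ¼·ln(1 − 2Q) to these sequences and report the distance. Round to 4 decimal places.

Mismatches occur at site 3 (C→G, transversion), site 5 (C→T, transition), site 14 (A→G, transition), site 28 (C→G, transversion).
Of the 4 differences, 2 transitions and 2 transversions over 29 sites: P = 2/29 = 0.068966, Q = 2/29 = 0.068966.
d = −0.5·ln(0.793102) − 0.25·ln(0.862068) = −0.5·(-0.231803) − 0.25·(-0.148421) = 0.1530.

0.1530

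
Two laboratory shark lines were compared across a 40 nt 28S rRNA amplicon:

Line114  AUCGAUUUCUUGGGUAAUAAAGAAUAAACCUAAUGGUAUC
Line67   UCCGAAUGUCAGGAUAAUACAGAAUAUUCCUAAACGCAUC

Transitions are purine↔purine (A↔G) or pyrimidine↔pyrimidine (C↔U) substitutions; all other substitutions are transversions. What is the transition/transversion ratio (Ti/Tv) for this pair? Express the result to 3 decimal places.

Mismatches occur at site 1 (A→U, transversion), site 2 (U→C, transition), site 6 (U→A, transversion), site 8 (U→G, transversion), site 9 (C→U, transition), site 10 (U→C, transition), site 11 (U→A, transversion), site 14 (G→A, transition), site 20 (A→C, transversion), site 27 (A→U, transversion), site 28 (A→U, transversion), site 34 (U→A, transversion), site 35 (G→C, transversion), site 37 (U→C, transition).
Of the 14 differences, 5 transitions and 9 transversions, so Ti/Tv = 5/9 = 0.556.

0.556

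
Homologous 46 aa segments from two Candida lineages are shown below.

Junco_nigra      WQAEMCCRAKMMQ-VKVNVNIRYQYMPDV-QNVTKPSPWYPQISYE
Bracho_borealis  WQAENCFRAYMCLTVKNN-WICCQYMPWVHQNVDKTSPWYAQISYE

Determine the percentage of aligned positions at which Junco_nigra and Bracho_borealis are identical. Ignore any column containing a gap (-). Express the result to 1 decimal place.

Excluding the 3 gap columns leaves 43 comparable sites.
Differing sites — 5:M/N; 7:C/F; 10:K/Y; 12:M/C; 13:Q/L; 17:V/N; 20:N/W; 22:R/C; 23:Y/C; 28:D/W; 34:T/D; 36:P/T; 41:P/A.
30 of the 43 comparable sites match, so the percent identity is 30/43 × 100 = 69.8%.

69.8%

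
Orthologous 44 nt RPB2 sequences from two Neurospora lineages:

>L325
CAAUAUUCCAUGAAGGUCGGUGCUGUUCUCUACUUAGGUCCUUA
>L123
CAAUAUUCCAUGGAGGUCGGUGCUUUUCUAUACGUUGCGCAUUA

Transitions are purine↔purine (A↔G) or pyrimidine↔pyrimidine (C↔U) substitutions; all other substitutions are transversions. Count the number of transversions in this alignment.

7

The sequences differ at positions 13 (A/G, transition), 25 (G/U, transversion), 30 (C/A, transversion), 34 (U/G, transversion), 36 (A/U, transversion), 38 (G/C, transversion), 39 (U/G, transversion), 41 (C/A, transversion).
Of the 8 differences, 1 transition and 7 transversions, so the answer is 7.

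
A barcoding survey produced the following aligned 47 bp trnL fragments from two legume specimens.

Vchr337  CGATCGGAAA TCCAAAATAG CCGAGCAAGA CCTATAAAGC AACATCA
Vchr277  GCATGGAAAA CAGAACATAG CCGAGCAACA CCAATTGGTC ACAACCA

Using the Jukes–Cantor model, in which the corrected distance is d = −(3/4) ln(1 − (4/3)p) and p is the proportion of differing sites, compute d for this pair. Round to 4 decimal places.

0.4937

Mismatches occur at site 1 (C/G), site 2 (G/C), site 5 (C/G), site 7 (G/A), site 11 (T/C), site 12 (C/A), site 13 (C/G), site 16 (A/C), site 29 (G/C), site 33 (T/A), site 36 (A/T), site 37 (A/G), site 38 (A/G), site 39 (G/T), site 42 (A/C), site 43 (C/A), site 45 (T/C).
p = 17/47 = 0.361702.
d = −0.75 · ln(1 − (4/3)·0.361702) = −0.75 · ln(0.517731) = −0.75 · (-0.658299) = 0.4937.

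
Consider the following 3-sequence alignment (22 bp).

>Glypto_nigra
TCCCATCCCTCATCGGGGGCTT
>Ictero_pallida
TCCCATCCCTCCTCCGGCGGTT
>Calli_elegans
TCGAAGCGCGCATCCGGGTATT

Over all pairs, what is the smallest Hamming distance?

Pairwise Hamming distances:
  Glypto_nigra vs Ictero_pallida: 4
  Glypto_nigra vs Calli_elegans: 8
  Ictero_pallida vs Calli_elegans: 9
The smallest is 4, between Glypto_nigra and Ictero_pallida.

4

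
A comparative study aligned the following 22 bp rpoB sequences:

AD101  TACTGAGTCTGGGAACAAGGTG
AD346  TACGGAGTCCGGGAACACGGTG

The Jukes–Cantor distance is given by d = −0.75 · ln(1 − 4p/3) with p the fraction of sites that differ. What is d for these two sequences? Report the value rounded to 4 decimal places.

0.1505

Differing sites — 4:T/G; 10:T/C; 18:A/C.
p = 3/22 = 0.136364.
d = −0.75 · ln(1 − (4/3)·0.136364) = −0.75 · ln(0.818181) = −0.75 · (-0.200672) = 0.1505.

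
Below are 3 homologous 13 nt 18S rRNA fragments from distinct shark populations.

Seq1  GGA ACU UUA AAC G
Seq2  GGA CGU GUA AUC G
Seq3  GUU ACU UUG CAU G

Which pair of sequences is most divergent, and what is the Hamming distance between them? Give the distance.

Pairwise Hamming distances:
  Seq1 vs Seq2: 4
  Seq1 vs Seq3: 5
  Seq2 vs Seq3: 9
The largest is 9, between Seq2 and Seq3.

9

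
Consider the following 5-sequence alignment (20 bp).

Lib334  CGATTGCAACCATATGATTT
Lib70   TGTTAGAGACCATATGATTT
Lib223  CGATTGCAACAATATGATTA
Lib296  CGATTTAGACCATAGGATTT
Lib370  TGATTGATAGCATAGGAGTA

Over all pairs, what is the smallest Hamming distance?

Pairwise Hamming distances:
  Lib334 vs Lib70: 5
  Lib334 vs Lib223: 2
  Lib334 vs Lib296: 4
  Lib334 vs Lib370: 7
  Lib70 vs Lib223: 7
  Lib70 vs Lib296: 5
  Lib70 vs Lib370: 7
  Lib223 vs Lib296: 6
  Lib223 vs Lib370: 7
  Lib296 vs Lib370: 6
The smallest is 2, between Lib334 and Lib223.

2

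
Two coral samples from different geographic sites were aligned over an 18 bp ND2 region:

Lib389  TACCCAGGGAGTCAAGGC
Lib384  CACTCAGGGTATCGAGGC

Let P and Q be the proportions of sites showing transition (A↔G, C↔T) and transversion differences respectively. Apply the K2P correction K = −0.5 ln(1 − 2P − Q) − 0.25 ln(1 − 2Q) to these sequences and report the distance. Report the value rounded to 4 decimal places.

Mismatches occur at site 1 (T/C, transition), site 4 (C/T, transition), site 10 (A/T, transversion), site 11 (G/A, transition), site 14 (A/G, transition).
Of the 5 differences, 4 transitions and 1 transversion over 18 sites: P = 4/18 = 0.222222, Q = 1/18 = 0.055556.
d = −0.5·ln(0.500000) − 0.25·ln(0.888888) = −0.5·(-0.693147) − 0.25·(-0.117784) = 0.3760.

0.3760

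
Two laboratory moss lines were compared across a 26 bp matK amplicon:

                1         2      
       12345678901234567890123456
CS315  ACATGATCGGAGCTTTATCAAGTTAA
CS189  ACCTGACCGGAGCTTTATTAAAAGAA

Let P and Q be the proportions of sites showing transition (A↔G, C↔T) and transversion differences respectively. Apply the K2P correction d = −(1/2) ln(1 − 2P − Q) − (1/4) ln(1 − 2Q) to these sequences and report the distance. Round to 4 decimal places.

0.2780

The sequences differ at positions 3 (A/C, transversion), 7 (T/C, transition), 19 (C/T, transition), 22 (G/A, transition), 23 (T/A, transversion), 24 (T/G, transversion).
Of the 6 differences, 3 transitions and 3 transversions over 26 sites: P = 3/26 = 0.115385, Q = 3/26 = 0.115385.
d = −0.5·ln(0.653845) − 0.25·ln(0.769230) = −0.5·(-0.424885) − 0.25·(-0.262365) = 0.2780.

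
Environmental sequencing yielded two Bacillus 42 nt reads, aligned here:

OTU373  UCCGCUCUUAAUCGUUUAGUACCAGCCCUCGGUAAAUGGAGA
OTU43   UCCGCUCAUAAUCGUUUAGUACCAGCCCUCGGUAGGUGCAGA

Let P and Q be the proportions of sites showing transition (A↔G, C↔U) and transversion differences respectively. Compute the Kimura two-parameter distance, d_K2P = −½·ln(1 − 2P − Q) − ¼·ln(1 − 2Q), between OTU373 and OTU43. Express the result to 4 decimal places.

Mismatches occur at site 8 (U/A, transversion), site 35 (A/G, transition), site 36 (A/G, transition), site 39 (G/C, transversion).
Of the 4 differences, 2 transitions and 2 transversions over 42 sites: P = 2/42 = 0.047619, Q = 2/42 = 0.047619.
d = −0.5·ln(0.857143) − 0.25·ln(0.904762) = −0.5·(-0.154151) − 0.25·(-0.100083) = 0.1021.

0.1021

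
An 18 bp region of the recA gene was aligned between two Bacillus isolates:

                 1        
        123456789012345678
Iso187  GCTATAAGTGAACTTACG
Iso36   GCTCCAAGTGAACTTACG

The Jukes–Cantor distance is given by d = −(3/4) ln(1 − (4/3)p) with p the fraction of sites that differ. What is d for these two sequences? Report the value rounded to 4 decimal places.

0.1203

The sequences differ at positions 4 (A/C), 5 (T/C).
p = 2/18 = 0.111111.
d = −0.75 · ln(1 − (4/3)·0.111111) = −0.75 · ln(0.851852) = −0.75 · (-0.160342) = 0.1203.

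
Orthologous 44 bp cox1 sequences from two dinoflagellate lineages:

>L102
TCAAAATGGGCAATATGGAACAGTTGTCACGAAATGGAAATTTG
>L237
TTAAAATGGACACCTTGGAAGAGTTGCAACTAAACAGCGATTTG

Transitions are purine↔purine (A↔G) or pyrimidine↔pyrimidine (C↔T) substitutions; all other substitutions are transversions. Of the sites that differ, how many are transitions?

7

Mismatches occur at site 2 (C↔T, transition), site 10 (G↔A, transition), site 13 (A↔C, transversion), site 14 (T↔C, transition), site 15 (A↔T, transversion), site 21 (C↔G, transversion), site 27 (T↔C, transition), site 28 (C↔A, transversion), site 31 (G↔T, transversion), site 35 (T↔C, transition), site 36 (G↔A, transition), site 38 (A↔C, transversion), site 39 (A↔G, transition).
Of the 13 differences, 7 transitions and 6 transversions, so the answer is 7.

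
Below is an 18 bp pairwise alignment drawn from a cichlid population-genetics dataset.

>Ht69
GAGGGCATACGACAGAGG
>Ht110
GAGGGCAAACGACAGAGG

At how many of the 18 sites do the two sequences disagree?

The sequences differ at position 8 (T/A).
That gives 1 mismatch out of 18 aligned sites, so the Hamming distance is 1.

1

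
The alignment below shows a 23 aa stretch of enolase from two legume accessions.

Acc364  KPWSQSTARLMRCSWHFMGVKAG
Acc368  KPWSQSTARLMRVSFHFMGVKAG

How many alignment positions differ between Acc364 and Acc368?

2

The sequences differ at positions 13 (C/V), 15 (W/F).
That gives 2 mismatches out of 23 aligned sites, so the Hamming distance is 2.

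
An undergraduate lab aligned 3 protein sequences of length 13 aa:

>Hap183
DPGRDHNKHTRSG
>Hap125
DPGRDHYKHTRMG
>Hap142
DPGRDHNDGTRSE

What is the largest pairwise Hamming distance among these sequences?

5

Pairwise Hamming distances:
  Hap183 vs Hap125: 2
  Hap183 vs Hap142: 3
  Hap125 vs Hap142: 5
The largest is 5, between Hap125 and Hap142.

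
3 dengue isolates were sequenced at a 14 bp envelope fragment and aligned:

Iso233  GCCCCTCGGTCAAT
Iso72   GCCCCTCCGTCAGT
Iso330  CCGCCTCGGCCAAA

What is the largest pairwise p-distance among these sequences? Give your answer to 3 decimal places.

0.429

Pairwise Hamming distances:
  Iso233 vs Iso72: 2
  Iso233 vs Iso330: 4
  Iso72 vs Iso330: 6
The largest is 6 mismatches, between Iso72 and Iso330; p = 6/14 = 0.429.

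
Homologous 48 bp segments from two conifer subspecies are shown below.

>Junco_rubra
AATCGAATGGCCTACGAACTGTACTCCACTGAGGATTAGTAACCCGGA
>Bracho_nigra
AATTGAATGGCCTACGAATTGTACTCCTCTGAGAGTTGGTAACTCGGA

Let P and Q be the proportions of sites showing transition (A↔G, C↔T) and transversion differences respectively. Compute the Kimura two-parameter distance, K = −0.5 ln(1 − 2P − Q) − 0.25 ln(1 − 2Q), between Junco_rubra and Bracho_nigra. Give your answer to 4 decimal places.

Differing sites — 4:C/T (Ti); 19:C/T (Ti); 28:A/T (Tv); 34:G/A (Ti); 35:A/G (Ti); 38:A/G (Ti); 44:C/T (Ti).
Of the 7 differences, 6 transitions and 1 transversion over 48 sites: P = 6/48 = 0.125000, Q = 1/48 = 0.020833.
d = −0.5·ln(0.729167) − 0.25·ln(0.958334) = −0.5·(-0.315852) − 0.25·(-0.042559) = 0.1686.

0.1686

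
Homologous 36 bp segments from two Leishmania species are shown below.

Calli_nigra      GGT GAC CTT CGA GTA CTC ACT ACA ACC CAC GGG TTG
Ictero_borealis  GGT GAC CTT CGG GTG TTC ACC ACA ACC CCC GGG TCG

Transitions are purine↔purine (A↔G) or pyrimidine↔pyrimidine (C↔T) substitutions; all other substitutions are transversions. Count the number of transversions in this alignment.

1

The sequences differ at positions 12 (A/G, transition), 15 (A/G, transition), 16 (C/T, transition), 21 (T/C, transition), 29 (A/C, transversion), 35 (T/C, transition).
Of the 6 differences, 5 transitions and 1 transversion, so the answer is 1.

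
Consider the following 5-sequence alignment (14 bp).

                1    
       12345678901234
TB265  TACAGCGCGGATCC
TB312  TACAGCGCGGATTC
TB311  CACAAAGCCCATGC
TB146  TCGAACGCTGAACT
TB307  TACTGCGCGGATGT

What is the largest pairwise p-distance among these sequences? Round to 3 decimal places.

Pairwise Hamming distances:
  TB265 vs TB312: 1
  TB265 vs TB311: 6
  TB265 vs TB146: 6
  TB265 vs TB307: 3
  TB312 vs TB311: 6
  TB312 vs TB146: 7
  TB312 vs TB307: 3
  TB311 vs TB146: 9
  TB311 vs TB307: 7
  TB146 vs TB307: 7
The largest is 9 mismatches, between TB311 and TB146; p = 9/14 = 0.643.

0.643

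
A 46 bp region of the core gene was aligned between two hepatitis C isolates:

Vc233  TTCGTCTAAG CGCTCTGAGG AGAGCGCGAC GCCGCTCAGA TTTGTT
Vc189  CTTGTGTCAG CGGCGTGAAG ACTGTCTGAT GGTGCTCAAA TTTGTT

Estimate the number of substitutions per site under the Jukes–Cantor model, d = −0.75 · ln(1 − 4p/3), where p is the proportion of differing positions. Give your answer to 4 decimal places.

Differing sites — 1:T/C; 3:C/T; 6:C/G; 8:A/C; 13:C/G; 14:T/C; 15:C/G; 19:G/A; 22:G/C; 23:A/T; 25:C/T; 26:G/C; 27:C/T; 30:C/T; 32:C/G; 33:C/T; 39:G/A.
p = 17/46 = 0.369565.
d = −0.75 · ln(1 − (4/3)·0.369565) = −0.75 · ln(0.507247) = −0.75 · (-0.678757) = 0.5091.

0.5091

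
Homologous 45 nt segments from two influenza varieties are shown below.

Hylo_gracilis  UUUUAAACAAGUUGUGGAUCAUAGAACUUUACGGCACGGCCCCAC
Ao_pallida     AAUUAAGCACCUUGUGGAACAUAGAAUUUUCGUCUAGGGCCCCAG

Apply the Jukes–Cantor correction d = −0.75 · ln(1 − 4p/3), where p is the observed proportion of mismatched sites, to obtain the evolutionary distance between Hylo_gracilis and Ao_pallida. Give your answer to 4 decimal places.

0.4019

Mismatches occur at site 1 (U→A), site 2 (U→A), site 7 (A→G), site 10 (A→C), site 11 (G→C), site 19 (U→A), site 27 (C→U), site 31 (A→C), site 32 (C→G), site 33 (G→U), site 34 (G→C), site 35 (C→U), site 37 (C→G), site 45 (C→G).
p = 14/45 = 0.311111.
d = −0.75 · ln(1 − (4/3)·0.311111) = −0.75 · ln(0.585185) = −0.75 · (-0.535827) = 0.4019.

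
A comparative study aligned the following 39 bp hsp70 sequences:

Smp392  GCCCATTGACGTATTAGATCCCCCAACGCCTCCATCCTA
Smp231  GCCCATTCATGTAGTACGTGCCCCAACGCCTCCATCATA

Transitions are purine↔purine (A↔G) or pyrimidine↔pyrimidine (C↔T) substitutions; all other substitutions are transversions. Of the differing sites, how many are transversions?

5

The sequences differ at positions 8 (G/C, transversion), 10 (C/T, transition), 14 (T/G, transversion), 17 (G/C, transversion), 18 (A/G, transition), 20 (C/G, transversion), 37 (C/A, transversion).
Of the 7 differences, 2 transitions and 5 transversions, so the answer is 5.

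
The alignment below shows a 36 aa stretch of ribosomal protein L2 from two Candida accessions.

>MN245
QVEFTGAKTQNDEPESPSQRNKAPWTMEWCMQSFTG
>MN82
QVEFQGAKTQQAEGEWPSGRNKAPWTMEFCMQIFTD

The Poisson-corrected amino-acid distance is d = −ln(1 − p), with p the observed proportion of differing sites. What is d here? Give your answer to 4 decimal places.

Differing sites — 5:T/Q; 11:N/Q; 12:D/A; 14:P/G; 16:S/W; 19:Q/G; 29:W/F; 33:S/I; 36:G/D.
p = 9/36 = 0.250000.
d = −ln(1 − 0.250000) = −ln(0.750000) = 0.2877.

0.2877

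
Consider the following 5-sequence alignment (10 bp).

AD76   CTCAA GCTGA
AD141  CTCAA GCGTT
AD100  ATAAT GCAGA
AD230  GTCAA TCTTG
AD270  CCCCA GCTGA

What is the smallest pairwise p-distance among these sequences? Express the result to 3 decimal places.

Pairwise Hamming distances:
  AD76 vs AD141: 3
  AD76 vs AD100: 4
  AD76 vs AD230: 4
  AD76 vs AD270: 2
  AD141 vs AD100: 6
  AD141 vs AD230: 4
  AD141 vs AD270: 5
  AD100 vs AD230: 7
  AD100 vs AD270: 6
  AD230 vs AD270: 6
The smallest is 2 mismatches, between AD76 and AD270; p = 2/10 = 0.200.

0.200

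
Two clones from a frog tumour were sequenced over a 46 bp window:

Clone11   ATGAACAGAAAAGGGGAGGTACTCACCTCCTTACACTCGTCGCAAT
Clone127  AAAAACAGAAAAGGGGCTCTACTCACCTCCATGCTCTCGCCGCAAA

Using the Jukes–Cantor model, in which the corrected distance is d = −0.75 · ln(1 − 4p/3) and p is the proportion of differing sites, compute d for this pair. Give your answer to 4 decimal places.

0.2567

The sequences differ at positions 2 (T/A), 3 (G/A), 17 (A/C), 18 (G/T), 19 (G/C), 31 (T/A), 33 (A/G), 35 (A/T), 40 (T/C), 46 (T/A).
p = 10/46 = 0.217391.
d = −0.75 · ln(1 − (4/3)·0.217391) = −0.75 · ln(0.710145) = −0.75 · (-0.342286) = 0.2567.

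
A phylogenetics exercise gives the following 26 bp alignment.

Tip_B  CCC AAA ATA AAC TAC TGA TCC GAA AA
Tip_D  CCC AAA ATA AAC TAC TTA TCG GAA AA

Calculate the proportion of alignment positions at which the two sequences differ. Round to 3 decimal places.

Mismatches occur at site 17 (G/T), site 21 (C/G).
There are 2 differences over 26 sites, so p = 2/26 = 0.077.

0.077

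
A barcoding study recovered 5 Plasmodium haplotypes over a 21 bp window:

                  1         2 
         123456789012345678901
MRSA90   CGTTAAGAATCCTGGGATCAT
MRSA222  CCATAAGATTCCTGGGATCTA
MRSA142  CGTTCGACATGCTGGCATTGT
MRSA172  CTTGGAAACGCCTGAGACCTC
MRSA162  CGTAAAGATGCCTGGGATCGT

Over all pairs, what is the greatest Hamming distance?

Pairwise Hamming distances:
  MRSA90 vs MRSA222: 5
  MRSA90 vs MRSA142: 8
  MRSA90 vs MRSA172: 10
  MRSA90 vs MRSA162: 4
  MRSA222 vs MRSA142: 12
  MRSA222 vs MRSA172: 10
  MRSA222 vs MRSA162: 6
  MRSA142 vs MRSA172: 14
  MRSA142 vs MRSA162: 10
  MRSA172 vs MRSA162: 9
The largest is 14, between MRSA142 and MRSA172.

14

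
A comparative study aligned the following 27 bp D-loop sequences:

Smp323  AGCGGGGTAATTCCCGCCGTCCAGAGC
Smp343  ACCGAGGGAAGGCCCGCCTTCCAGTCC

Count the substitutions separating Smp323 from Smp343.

8

Mismatches occur at site 2 (G↔C), site 5 (G↔A), site 8 (T↔G), site 11 (T↔G), site 12 (T↔G), site 19 (G↔T), site 25 (A↔T), site 26 (G↔C).
That gives 8 mismatches out of 27 aligned sites, so the Hamming distance is 8.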